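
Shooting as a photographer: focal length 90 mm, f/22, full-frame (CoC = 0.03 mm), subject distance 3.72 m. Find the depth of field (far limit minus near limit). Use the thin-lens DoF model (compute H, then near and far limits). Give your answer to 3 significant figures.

Hyperfocal distance H = f²/(N·c) + f = 90²/(22 × 0.03) + 90 = 8100/0.66 + 90 ≈ 12362.7 mm ≈ 12.36 m.
Near limit Dn = s·(H − f)/(H + s − 2f) = 3720 × (12362.7 − 90) / (12362.7 + 3720 − 2 × 90) = 3720 × 12272.7 / 15902.7 ≈ 2870.9 mm.
Far limit Df = s·(H − f)/(H − s) = 3720 × (12362.7 − 90) / (12362.7 − 3720) = 3720 × 12272.7 / 8642.7 ≈ 5282.4 mm.
Depth of field = Df − Dn = 5282.4 − 2870.9 ≈ 2411.5 mm ≈ 2.41 m.

2.41 m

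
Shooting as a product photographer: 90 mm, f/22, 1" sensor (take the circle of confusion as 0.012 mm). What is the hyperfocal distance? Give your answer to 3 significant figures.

Hyperfocal distance H = f²/(N·c) + f = 90²/(22 × 0.012) + 90 = 8100/0.264 + 90 ≈ 30771.8 mm ≈ 30.8 m.

30.8 m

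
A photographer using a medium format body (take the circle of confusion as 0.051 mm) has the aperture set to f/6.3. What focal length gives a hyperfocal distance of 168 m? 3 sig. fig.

From H = f²/(N·c) + f, with f ≪ H: f ≈ √(H·N·c) = √(168000 × 6.3 × 0.051) = √53978 ≈ 232.3 mm.
The +f correction barely moves this — solving exactly, f² + N·c·f − N·c·H = 0 ⇒ f = (−N·c + √((N·c)² + 4·N·c·H))/2 = (−0.3213 + √215914)/2 ≈ 232.17 mm, so f ≈ 232 mm.

232 mm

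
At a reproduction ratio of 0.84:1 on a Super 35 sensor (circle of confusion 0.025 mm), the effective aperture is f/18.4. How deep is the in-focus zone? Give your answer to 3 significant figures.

At magnification m, DoF ≈ 2·N_eff·c/m² = 2 × 18.4 × 0.025 / 0.84² = 0.92 / 0.7056 ≈ 1.3 mm.

1.30 mm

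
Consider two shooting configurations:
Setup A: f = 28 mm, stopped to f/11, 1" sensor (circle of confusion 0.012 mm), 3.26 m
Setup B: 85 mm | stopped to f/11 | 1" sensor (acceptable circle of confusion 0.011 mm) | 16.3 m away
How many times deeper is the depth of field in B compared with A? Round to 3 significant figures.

1.90

Setup A: H = 28²/(11×0.012) + 28 ≈ 5967.4 mm; DoF = Df − Dn = 7151.7 − 2111.2 ≈ 5040.5 mm.
Setup B: H = 85²/(11×0.011) + 85 ≈ 59795.7 mm; DoF = Df − Dn = 22376.6 − 12818.9 ≈ 9557.7 mm.
Ratio = 9557.7 / 5040.5 ≈ 1.90.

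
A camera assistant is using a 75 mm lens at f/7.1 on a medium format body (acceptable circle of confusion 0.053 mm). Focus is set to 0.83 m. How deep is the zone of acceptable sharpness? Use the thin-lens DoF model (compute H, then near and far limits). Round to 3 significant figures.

84.1 mm

Hyperfocal distance H = f²/(N·c) + f = 75²/(7.1 × 0.053) + 75 = 5625/0.3763 + 75 ≈ 15023.2 mm ≈ 15.02 m.
Near limit Dn = s·(H − f)/(H + s − 2f) = 830 × (15023.2 − 75) / (15023.2 + 830 − 2 × 75) = 830 × 14948.2 / 15703.2 ≈ 790.094 mm.
Far limit Df = s·(H − f)/(H − s) = 830 × (15023.2 − 75) / (15023.2 − 830) = 830 × 14948.2 / 14193.2 ≈ 874.151 mm.
Depth of field = Df − Dn = 874.151 − 790.094 ≈ 84.057 mm.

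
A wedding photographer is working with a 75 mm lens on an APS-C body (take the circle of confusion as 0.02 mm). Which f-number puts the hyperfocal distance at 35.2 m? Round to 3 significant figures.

f/8.01

Rearrange H = f²/(N·c) + f for N: N = f² / ((H − f)·c).
N = 75² / ((35200 − 75) × 0.02) = 5625 / 702.5 ≈ 8.01.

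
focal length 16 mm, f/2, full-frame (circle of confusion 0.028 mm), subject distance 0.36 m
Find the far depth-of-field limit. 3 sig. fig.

Hyperfocal distance H = f²/(N·c) + f = 16²/(2 × 0.028) + 16 = 256/0.056 + 16 ≈ 4587.4 mm ≈ 4.587 m.
Far limit Df = s·(H − f)/(H − s) = 360 × (4587.4 − 16) / (4587.4 − 360) = 360 × 4571.4 / 4227.4 ≈ 389.29 mm.

389 mm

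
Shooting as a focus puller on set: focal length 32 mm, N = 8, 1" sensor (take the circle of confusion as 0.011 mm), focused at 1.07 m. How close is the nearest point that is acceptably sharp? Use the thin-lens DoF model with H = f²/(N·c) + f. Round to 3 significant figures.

Hyperfocal distance H = f²/(N·c) + f = 32²/(8 × 0.011) + 32 = 1024/0.088 + 32 ≈ 11668.4 mm ≈ 11.67 m.
Near limit Dn = s·(H − f)/(H + s − 2f) = 1070 × (11668.4 − 32) / (11668.4 + 1070 − 2 × 32) = 1070 × 11636.4 / 12674.4 ≈ 982.37 mm ≈ 0.982 m.

0.982 m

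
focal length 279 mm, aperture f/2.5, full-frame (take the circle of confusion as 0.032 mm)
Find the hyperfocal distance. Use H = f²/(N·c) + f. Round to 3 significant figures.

Hyperfocal distance H = f²/(N·c) + f = 279²/(2.5 × 0.032) + 279 = 77841/0.08 + 279 ≈ 973291.5 mm ≈ 973 m.

973 m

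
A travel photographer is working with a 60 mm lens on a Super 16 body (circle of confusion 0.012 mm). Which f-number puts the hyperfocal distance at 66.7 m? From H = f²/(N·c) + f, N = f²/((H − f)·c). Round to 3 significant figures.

Rearrange H = f²/(N·c) + f for N: N = f² / ((H − f)·c).
N = 60² / ((66700 − 60) × 0.012) = 3600 / 799.7 ≈ 4.50.

f/4.50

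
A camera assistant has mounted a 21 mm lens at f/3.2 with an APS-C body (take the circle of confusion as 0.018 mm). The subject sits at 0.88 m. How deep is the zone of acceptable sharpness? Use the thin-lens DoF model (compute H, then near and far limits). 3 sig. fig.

200 mm

Hyperfocal distance H = f²/(N·c) + f = 21²/(3.2 × 0.018) + 21 = 441/0.0576 + 21 ≈ 7677.2 mm ≈ 7.677 m.
Near limit Dn = s·(H − f)/(H + s − 2f) = 880 × (7677.2 − 21) / (7677.2 + 880 − 2 × 21) = 880 × 7656.2 / 8515.2 ≈ 791.23 mm.
Far limit Df = s·(H − f)/(H − s) = 880 × (7677.2 − 21) / (7677.2 − 880) = 880 × 7656.2 / 6797.2 ≈ 991.21 mm.
Depth of field = Df − Dn = 991.21 − 791.23 ≈ 199.98 mm.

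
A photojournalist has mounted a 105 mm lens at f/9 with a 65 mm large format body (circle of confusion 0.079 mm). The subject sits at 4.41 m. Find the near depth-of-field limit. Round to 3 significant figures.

3.45 m

Hyperfocal distance H = f²/(N·c) + f = 105²/(9 × 0.079) + 105 = 11025/0.711 + 105 ≈ 15611.3 mm ≈ 15.61 m.
Near limit Dn = s·(H − f)/(H + s − 2f) = 4410 × (15611.3 − 105) / (15611.3 + 4410 − 2 × 105) = 4410 × 15506.3 / 19811.3 ≈ 3451.7 mm ≈ 3.45 m.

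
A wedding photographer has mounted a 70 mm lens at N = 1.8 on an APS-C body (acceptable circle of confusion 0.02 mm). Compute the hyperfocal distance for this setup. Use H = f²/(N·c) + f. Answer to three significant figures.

Hyperfocal distance H = f²/(N·c) + f = 70²/(1.8 × 0.02) + 70 = 4900/0.036 + 70 ≈ 136181.1 mm ≈ 136 m.

136 m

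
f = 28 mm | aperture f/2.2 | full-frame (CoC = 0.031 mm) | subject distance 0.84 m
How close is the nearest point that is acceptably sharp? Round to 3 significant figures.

Hyperfocal distance H = f²/(N·c) + f = 28²/(2.2 × 0.031) + 28 = 784/0.0682 + 28 ≈ 11523.6 mm ≈ 11.52 m.
Near limit Dn = s·(H − f)/(H + s − 2f) = 840 × (11523.6 − 28) / (11523.6 + 840 − 2 × 28) = 840 × 11495.6 / 12307.6 ≈ 784.58 mm ≈ 0.785 m.

0.785 m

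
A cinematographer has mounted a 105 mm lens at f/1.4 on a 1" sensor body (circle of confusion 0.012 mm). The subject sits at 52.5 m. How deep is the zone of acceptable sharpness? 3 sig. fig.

8.44 m

Hyperfocal distance H = f²/(N·c) + f = 105²/(1.4 × 0.012) + 105 = 11025/0.0168 + 105 ≈ 656355.0 mm ≈ 656.4 m.
Near limit Dn = s·(H − f)/(H + s − 2f) = 52500 × (656355.0 − 105) / (656355.0 + 52500 − 2 × 105) = 52500 × 656250.0 / 708645.0 ≈ 48618.3 mm.
Far limit Df = s·(H − f)/(H − s) = 52500 × (656355.0 − 105) / (656355.0 − 52500) = 52500 × 656250.0 / 603855.0 ≈ 57055.3 mm.
Depth of field = Df − Dn = 57055.3 − 48618.3 ≈ 8437.0 mm ≈ 8.44 m.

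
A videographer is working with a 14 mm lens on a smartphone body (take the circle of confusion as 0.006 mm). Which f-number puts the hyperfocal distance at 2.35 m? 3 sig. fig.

f/14

Rearrange H = f²/(N·c) + f for N: N = f² / ((H − f)·c).
N = 14² / ((2350 − 14) × 0.006) = 196 / 14.02 ≈ 14.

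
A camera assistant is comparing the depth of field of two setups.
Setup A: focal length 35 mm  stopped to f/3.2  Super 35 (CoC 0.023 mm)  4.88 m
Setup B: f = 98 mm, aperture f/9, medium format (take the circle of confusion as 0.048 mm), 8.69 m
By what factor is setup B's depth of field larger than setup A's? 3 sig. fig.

2.54

Setup A: H = 35²/(3.2×0.023) + 35 ≈ 16679.0 mm; DoF = Df − Dn = 6883.9 − 3779.7 ≈ 3104.2 mm.
Setup B: H = 98²/(9×0.048) + 98 ≈ 22329.5 mm; DoF = Df − Dn = 14164.1 − 6267.7 ≈ 7896.4 mm.
Ratio = 7896.4 / 3104.2 ≈ 2.54.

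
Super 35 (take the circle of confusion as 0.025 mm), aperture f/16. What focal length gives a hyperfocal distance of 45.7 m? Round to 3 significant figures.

From H = f²/(N·c) + f, with f ≪ H: f ≈ √(H·N·c) = √(45700 × 16 × 0.025) = √18280 ≈ 135.2 mm.
The +f correction barely moves this — solving exactly, f² + N·c·f − N·c·H = 0 ⇒ f = (−N·c + √((N·c)² + 4·N·c·H))/2 = (−0.4 + √73120)/2 ≈ 135.00 mm, so f ≈ 135 mm.

135 mm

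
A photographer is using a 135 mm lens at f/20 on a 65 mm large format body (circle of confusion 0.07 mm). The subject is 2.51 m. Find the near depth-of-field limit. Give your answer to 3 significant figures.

2.12 m

Hyperfocal distance H = f²/(N·c) + f = 135²/(20 × 0.07) + 135 = 18225/1.4 + 135 ≈ 13152.9 mm ≈ 13.15 m.
Near limit Dn = s·(H − f)/(H + s − 2f) = 2510 × (13152.9 − 135) / (13152.9 + 2510 − 2 × 135) = 2510 × 13017.9 / 15392.9 ≈ 2122.7 mm ≈ 2.12 m.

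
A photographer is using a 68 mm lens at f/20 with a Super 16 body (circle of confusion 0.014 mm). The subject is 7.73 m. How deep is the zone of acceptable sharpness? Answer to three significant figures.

9.14 m

Hyperfocal distance H = f²/(N·c) + f = 68²/(20 × 0.014) + 68 = 4624/0.28 + 68 ≈ 16582.3 mm ≈ 16.58 m.
Near limit Dn = s·(H − f)/(H + s − 2f) = 7730 × (16582.3 − 68) / (16582.3 + 7730 − 2 × 68) = 7730 × 16514.3 / 24176.3 ≈ 5280.2 mm.
Far limit Df = s·(H − f)/(H − s) = 7730 × (16582.3 − 68) / (16582.3 − 7730) = 7730 × 16514.3 / 8852.3 ≈ 14420.6 mm.
Depth of field = Df − Dn = 14420.6 − 5280.2 ≈ 9140.4 mm ≈ 9.14 m.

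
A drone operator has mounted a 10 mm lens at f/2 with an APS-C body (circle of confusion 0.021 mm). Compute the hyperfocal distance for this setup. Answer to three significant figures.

Hyperfocal distance H = f²/(N·c) + f = 10²/(2 × 0.021) + 10 = 100/0.042 + 10 ≈ 2391.0 mm ≈ 2.39 m.

2.39 m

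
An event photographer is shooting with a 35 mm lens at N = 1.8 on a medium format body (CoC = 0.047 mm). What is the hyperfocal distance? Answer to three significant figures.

Hyperfocal distance H = f²/(N·c) + f = 35²/(1.8 × 0.047) + 35 = 1225/0.0846 + 35 ≈ 14514.9 mm ≈ 14.5 m.

14.5 m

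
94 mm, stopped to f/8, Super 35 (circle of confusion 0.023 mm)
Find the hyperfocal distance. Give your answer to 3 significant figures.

Hyperfocal distance H = f²/(N·c) + f = 94²/(8 × 0.023) + 94 = 8836/0.184 + 94 ≈ 48115.7 mm ≈ 48.1 m.

48.1 m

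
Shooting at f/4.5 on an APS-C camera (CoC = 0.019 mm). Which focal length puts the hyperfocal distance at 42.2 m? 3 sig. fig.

From H = f²/(N·c) + f, with f ≪ H: f ≈ √(H·N·c) = √(42200 × 4.5 × 0.019) = √3608.1 ≈ 60.07 mm.
Exact: f² + N·c·f − N·c·H = 0 ⇒ f = (−N·c + √((N·c)² + 4·N·c·H))/2 = (−0.0855 + √14432)/2 ≈ 60.025 mm ≈ 60.0 mm.

60.0 mm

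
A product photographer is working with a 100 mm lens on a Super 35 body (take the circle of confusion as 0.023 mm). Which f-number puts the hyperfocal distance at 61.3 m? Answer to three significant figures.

Rearrange H = f²/(N·c) + f for N: N = f² / ((H − f)·c).
N = 100² / ((61300 − 100) × 0.023) = 10000 / 1408 ≈ 7.10.

f/7.10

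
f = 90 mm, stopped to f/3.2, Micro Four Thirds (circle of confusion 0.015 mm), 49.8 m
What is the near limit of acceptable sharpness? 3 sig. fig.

38.5 m

Hyperfocal distance H = f²/(N·c) + f = 90²/(3.2 × 0.015) + 90 = 8100/0.048 + 90 ≈ 168840.0 mm ≈ 168.8 m.
Near limit Dn = s·(H − f)/(H + s − 2f) = 49800 × (168840.0 − 90) / (168840.0 + 49800 − 2 × 90) = 49800 × 168750.0 / 218460.0 ≈ 38468 mm ≈ 38.5 m.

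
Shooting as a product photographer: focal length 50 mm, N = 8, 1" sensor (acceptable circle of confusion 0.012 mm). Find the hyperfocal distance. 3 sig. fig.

Hyperfocal distance H = f²/(N·c) + f = 50²/(8 × 0.012) + 50 = 2500/0.096 + 50 ≈ 26091.7 mm ≈ 26.1 m.

26.1 m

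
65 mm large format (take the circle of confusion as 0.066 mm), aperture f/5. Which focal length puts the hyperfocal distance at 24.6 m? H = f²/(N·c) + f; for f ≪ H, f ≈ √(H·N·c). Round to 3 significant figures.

From H = f²/(N·c) + f, with f ≪ H: f ≈ √(H·N·c) = √(24600 × 5 × 0.066) = √8118.0 ≈ 90.10 mm.
Exact: f² + N·c·f − N·c·H = 0 ⇒ f = (−N·c + √((N·c)² + 4·N·c·H))/2 = (−0.33 + √32472)/2 ≈ 89.935 mm ≈ 89.9 mm.

89.9 mm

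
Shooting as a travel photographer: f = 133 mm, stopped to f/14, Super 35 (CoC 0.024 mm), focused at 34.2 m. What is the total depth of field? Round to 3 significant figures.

Hyperfocal distance H = f²/(N·c) + f = 133²/(14 × 0.024) + 133 = 17689/0.336 + 133 ≈ 52778.8 mm ≈ 52.78 m.
Near limit Dn = s·(H − f)/(H + s − 2f) = 34200 × (52778.8 − 133) / (52778.8 + 34200 − 2 × 133) = 34200 × 52645.8 / 86712.8 ≈ 20764 mm.
Far limit Df = s·(H − f)/(H − s) = 34200 × (52778.8 − 133) / (52778.8 − 34200) = 34200 × 52645.8 / 18578.8 ≈ 96911 mm.
Depth of field = Df − Dn = 96911 − 20764 ≈ 76147 mm ≈ 76.1 m.

76.1 m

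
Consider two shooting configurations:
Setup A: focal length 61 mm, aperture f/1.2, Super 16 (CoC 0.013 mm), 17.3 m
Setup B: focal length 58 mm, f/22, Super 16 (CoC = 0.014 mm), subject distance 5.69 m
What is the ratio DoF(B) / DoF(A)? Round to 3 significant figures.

3.18

Setup A: H = 61²/(1.2×0.013) + 61 ≈ 238586.6 mm; DoF = Df − Dn = 18647.7 − 16133.9 ≈ 2513.8 mm.
Setup B: H = 58²/(22×0.014) + 58 ≈ 10980.1 mm; DoF = Df − Dn = 11747.8 − 3754.2 ≈ 7993.6 mm.
Ratio = 7993.6 / 2513.8 ≈ 3.18.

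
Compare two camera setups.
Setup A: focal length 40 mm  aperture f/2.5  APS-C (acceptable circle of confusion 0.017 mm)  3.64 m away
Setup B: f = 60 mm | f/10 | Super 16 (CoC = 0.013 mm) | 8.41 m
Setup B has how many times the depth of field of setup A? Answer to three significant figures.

Setup A: H = 40²/(2.5×0.017) + 40 ≈ 37687.1 mm; DoF = Df − Dn = 4024.88 − 3322.30 ≈ 702.58 mm.
Setup B: H = 60²/(10×0.013) + 60 ≈ 27752.3 mm; DoF = Df − Dn = 12040.6 − 6461.6 ≈ 5579.0 mm.
Ratio = 5579.0 / 702.58 ≈ 7.94.

7.94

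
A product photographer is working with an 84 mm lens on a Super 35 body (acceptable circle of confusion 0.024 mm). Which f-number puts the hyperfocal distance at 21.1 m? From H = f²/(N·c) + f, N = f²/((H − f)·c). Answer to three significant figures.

Rearrange H = f²/(N·c) + f for N: N = f² / ((H − f)·c).
N = 84² / ((21100 − 84) × 0.024) = 7056 / 504.4 ≈ 14.

f/14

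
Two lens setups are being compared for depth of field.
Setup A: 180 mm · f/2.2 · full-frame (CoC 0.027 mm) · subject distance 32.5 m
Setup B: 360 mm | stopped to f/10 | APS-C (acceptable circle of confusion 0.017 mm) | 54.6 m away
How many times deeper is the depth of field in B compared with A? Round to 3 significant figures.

2.02

Setup A: H = 180²/(2.2×0.027) + 180 ≈ 545634.5 mm; DoF = Df − Dn = 34547.0 − 30682.0 ≈ 3865.0 mm.
Setup B: H = 360²/(10×0.017) + 360 ≈ 762712.9 mm; DoF = Df − Dn = 58782.2 − 50973.3 ≈ 7808.9 mm.
Ratio = 7808.9 / 3865.0 ≈ 2.02.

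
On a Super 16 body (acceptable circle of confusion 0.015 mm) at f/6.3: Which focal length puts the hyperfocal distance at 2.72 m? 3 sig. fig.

From H = f²/(N·c) + f, with f ≪ H: f ≈ √(H·N·c) = √(2720 × 6.3 × 0.015) = √257.04 ≈ 16.03 mm.
The +f correction barely moves this — solving exactly, f² + N·c·f − N·c·H = 0 ⇒ f = (−N·c + √((N·c)² + 4·N·c·H))/2 = (−0.0945 + √1028.2)/2 ≈ 15.985 mm, so f ≈ 16.0 mm.

16.0 mm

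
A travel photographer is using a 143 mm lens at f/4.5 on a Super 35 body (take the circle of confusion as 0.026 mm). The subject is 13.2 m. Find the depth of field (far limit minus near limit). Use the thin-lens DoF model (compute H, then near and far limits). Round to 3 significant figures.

1.98 m

Hyperfocal distance H = f²/(N·c) + f = 143²/(4.5 × 0.026) + 143 = 20449/0.117 + 143 ≈ 174920.8 mm ≈ 174.9 m.
Near limit Dn = s·(H − f)/(H + s − 2f) = 13200 × (174920.8 − 143) / (174920.8 + 13200 − 2 × 143) = 13200 × 174777.8 / 187834.8 ≈ 12282.4 mm.
Far limit Df = s·(H − f)/(H − s) = 13200 × (174920.8 − 143) / (174920.8 − 13200) = 13200 × 174777.8 / 161720.8 ≈ 14265.7 mm.
Depth of field = Df − Dn = 14265.7 − 12282.4 ≈ 1983.3 mm ≈ 1.98 m.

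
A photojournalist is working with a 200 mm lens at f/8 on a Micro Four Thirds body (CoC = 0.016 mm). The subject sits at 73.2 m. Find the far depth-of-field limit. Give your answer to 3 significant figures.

95.5 m

Hyperfocal distance H = f²/(N·c) + f = 200²/(8 × 0.016) + 200 = 40000/0.128 + 200 ≈ 312700.0 mm ≈ 312.7 m.
Far limit Df = s·(H − f)/(H − s) = 73200 × (312700.0 − 200) / (312700.0 − 73200) = 73200 × 312500.0 / 239500.0 ≈ 95511 mm ≈ 95.5 m.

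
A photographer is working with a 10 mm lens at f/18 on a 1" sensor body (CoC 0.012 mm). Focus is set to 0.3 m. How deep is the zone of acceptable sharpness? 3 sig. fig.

Hyperfocal distance H = f²/(N·c) + f = 10²/(18 × 0.012) + 10 = 100/0.216 + 10 ≈ 473.0 mm ≈ 0.473 m.
Near limit Dn = s·(H − f)/(H + s − 2f) = 300 × (473.0 − 10) / (473.0 + 300 − 2 × 10) = 300 × 463.0 / 753.0 ≈ 184.46 mm.
Far limit Df = s·(H − f)/(H − s) = 300 × (473.0 − 10) / (473.0 − 300) = 300 × 463.0 / 173.0 ≈ 803.00 mm.
Depth of field = Df − Dn = 803.00 − 184.46 ≈ 618.54 mm ≈ 0.619 m.

0.619 m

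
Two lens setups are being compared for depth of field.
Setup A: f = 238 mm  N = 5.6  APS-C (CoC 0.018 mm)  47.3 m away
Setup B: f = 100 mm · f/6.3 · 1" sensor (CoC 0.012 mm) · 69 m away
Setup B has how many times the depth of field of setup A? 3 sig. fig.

Setup A: H = 238²/(5.6×0.018) + 238 ≈ 562182.4 mm; DoF = Df − Dn = 51623.4 − 43644.8 ≈ 7978.6 mm.
Setup B: H = 100²/(6.3×0.012) + 100 ≈ 132375.1 mm; DoF = Df − Dn = 144015 − 45368 ≈ 98647 mm.
Ratio = 98647 / 7978.6 ≈ 12.4.

12.4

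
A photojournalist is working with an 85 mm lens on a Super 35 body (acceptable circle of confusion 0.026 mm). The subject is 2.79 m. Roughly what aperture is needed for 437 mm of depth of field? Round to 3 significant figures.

Write h = H − f = f²/(N·c). The thin-lens limits are Dn = s·h/(h + (s−f)) and Df = s·h/(h − (s−f)), so DoF = Df − Dn = 2·s·(s−f)·h / (h² − (s−f)²).
That is a quadratic in h: DoF·h² − 2·s·(s−f)·h − DoF·(s−f)² = 0 ⇒ h = (s−f)·(s + √(s² + DoF²)) / DoF = 2705 × (2790 + √(2790² + 437²)) / 437 = 2705 × (2790 + 2824.02) / 437 ≈ 34750 mm.
Then N = f²/(c·h) = 85² / (0.026 × 34750) = 7225 / 903.51 ≈ 8.

f/8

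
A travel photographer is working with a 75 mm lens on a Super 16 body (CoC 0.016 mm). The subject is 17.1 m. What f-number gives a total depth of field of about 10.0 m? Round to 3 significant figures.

Write h = H − f = f²/(N·c). The thin-lens limits are Dn = s·h/(h + (s−f)) and Df = s·h/(h − (s−f)), so DoF = Df − Dn = 2·s·(s−f)·h / (h² − (s−f)²).
That is a quadratic in h: DoF·h² − 2·s·(s−f)·h − DoF·(s−f)² = 0 ⇒ h = (s−f)·(s + √(s² + DoF²)) / DoF = 17025 × (17100 + √(17100² + 10000²)) / 10000 = 17025 × (17100 + 19809.3) / 10000 ≈ 62838 mm.
Then N = f²/(c·h) = 75² / (0.016 × 62838) = 5625 / 1005.4 ≈ 5.59.

f/5.59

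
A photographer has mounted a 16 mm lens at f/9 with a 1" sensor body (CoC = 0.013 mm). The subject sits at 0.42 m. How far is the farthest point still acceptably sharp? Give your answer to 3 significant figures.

Hyperfocal distance H = f²/(N·c) + f = 16²/(9 × 0.013) + 16 = 256/0.117 + 16 ≈ 2204.0 mm ≈ 2.204 m.
Far limit Df = s·(H − f)/(H − s) = 420 × (2204.0 − 16) / (2204.0 − 420) = 420 × 2188.0 / 1784.0 ≈ 515.11 mm ≈ 0.515 m.

0.515 m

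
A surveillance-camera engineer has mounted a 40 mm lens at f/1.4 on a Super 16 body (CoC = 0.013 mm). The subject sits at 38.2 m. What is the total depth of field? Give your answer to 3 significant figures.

Hyperfocal distance H = f²/(N·c) + f = 40²/(1.4 × 0.013) + 40 = 1600/0.0182 + 40 ≈ 87952.1 mm ≈ 87.95 m.
Near limit Dn = s·(H − f)/(H + s − 2f) = 38200 × (87952.1 − 40) / (87952.1 + 38200 − 2 × 40) = 38200 × 87912.1 / 126072.1 ≈ 26637 mm.
Far limit Df = s·(H − f)/(H − s) = 38200 × (87952.1 − 40) / (87952.1 − 38200) = 38200 × 87912.1 / 49752.1 ≈ 67500 mm.
Depth of field = Df − Dn = 67500 − 26637 ≈ 40863 mm ≈ 40.9 m.

40.9 m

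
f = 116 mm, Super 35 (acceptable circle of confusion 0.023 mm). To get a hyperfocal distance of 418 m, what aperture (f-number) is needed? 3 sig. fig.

Rearrange H = f²/(N·c) + f for N: N = f² / ((H − f)·c).
N = 116² / ((418000 − 116) × 0.023) = 13456 / 9611 ≈ 1.40.

f/1.40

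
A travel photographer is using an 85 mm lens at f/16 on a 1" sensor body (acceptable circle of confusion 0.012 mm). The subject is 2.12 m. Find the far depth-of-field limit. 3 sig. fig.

Hyperfocal distance H = f²/(N·c) + f = 85²/(16 × 0.012) + 85 = 7225/0.192 + 85 ≈ 37715.2 mm ≈ 37.72 m.
Far limit Df = s·(H − f)/(H − s) = 2120 × (37715.2 − 85) / (37715.2 − 2120) = 2120 × 37630.2 / 35595.2 ≈ 2241.2 mm ≈ 2.24 m.

2.24 m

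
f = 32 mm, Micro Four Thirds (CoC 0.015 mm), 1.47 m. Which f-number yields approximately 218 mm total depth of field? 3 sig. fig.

Write h = H − f = f²/(N·c). The thin-lens limits are Dn = s·h/(h + (s−f)) and Df = s·h/(h − (s−f)), so DoF = Df − Dn = 2·s·(s−f)·h / (h² − (s−f)²).
That is a quadratic in h: DoF·h² − 2·s·(s−f)·h − DoF·(s−f)² = 0 ⇒ h = (s−f)·(s + √(s² + DoF²)) / DoF = 1438 × (1470 + √(1470² + 218²)) / 218 = 1438 × (1470 + 1486.08) / 218 ≈ 19499 mm.
Then N = f²/(c·h) = 32² / (0.015 × 19499) = 1024 / 292.49 ≈ 3.50.

f/3.50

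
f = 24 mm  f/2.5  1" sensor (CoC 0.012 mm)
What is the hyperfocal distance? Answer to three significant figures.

Hyperfocal distance H = f²/(N·c) + f = 24²/(2.5 × 0.012) + 24 = 576/0.03 + 24 ≈ 19224.0 mm ≈ 19.2 m.

19.2 m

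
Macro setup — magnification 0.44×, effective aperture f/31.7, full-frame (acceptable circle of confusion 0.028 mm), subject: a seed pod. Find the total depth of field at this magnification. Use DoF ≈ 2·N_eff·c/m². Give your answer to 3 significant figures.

At magnification m, DoF ≈ 2·N_eff·c/m² = 2 × 31.7 × 0.028 / 0.44² = 1.775 / 0.1936 ≈ 9.17 mm.

9.17 mm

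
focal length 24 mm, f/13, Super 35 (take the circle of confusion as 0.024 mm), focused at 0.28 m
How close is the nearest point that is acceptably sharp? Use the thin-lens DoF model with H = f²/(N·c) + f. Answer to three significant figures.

Hyperfocal distance H = f²/(N·c) + f = 24²/(13 × 0.024) + 24 = 576/0.312 + 24 ≈ 1870.2 mm ≈ 1.870 m.
Near limit Dn = s·(H − f)/(H + s − 2f) = 280 × (1870.2 − 24) / (1870.2 + 280 − 2 × 24) = 280 × 1846.2 / 2102.2 ≈ 245.90 mm.

246 mm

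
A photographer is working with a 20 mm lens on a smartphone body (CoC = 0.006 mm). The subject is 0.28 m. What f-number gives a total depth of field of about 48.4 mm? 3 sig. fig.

f/22

Write h = H − f = f²/(N·c). The thin-lens limits are Dn = s·h/(h + (s−f)) and Df = s·h/(h − (s−f)), so DoF = Df − Dn = 2·s·(s−f)·h / (h² − (s−f)²).
That is a quadratic in h: DoF·h² − 2·s·(s−f)·h − DoF·(s−f)² = 0 ⇒ h = (s−f)·(s + √(s² + DoF²)) / DoF = 260 × (280 + √(280² + 48.4²)) / 48.4 = 260 × (280 + 284.152) / 48.4 ≈ 3030.6 mm.
Then N = f²/(c·h) = 20² / (0.006 × 3030.6) = 400 / 18.183 ≈ 22.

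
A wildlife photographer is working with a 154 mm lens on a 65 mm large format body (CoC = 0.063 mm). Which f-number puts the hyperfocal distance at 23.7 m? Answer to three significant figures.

Rearrange H = f²/(N·c) + f for N: N = f² / ((H − f)·c).
N = 154² / ((23700 − 154) × 0.063) = 23716 / 1483 ≈ 16.

f/16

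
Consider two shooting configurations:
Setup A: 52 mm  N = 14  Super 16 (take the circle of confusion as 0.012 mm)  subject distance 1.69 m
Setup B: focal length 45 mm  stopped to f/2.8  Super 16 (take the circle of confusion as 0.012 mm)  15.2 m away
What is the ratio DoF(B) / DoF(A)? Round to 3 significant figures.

23.5

Setup A: H = 52²/(14×0.012) + 52 ≈ 16147.2 mm; DoF = Df − Dn = 1881.48 − 1533.90 ≈ 347.58 mm.
Setup B: H = 45²/(2.8×0.012) + 45 ≈ 60312.9 mm; DoF = Df − Dn = 20306.2 − 12145.8 ≈ 8160.4 mm.
Ratio = 8160.4 / 347.58 ≈ 23.5.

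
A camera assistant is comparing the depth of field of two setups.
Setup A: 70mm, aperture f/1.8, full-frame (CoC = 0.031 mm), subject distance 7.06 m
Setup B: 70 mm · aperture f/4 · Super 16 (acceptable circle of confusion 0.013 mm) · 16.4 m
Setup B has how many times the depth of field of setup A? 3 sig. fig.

5.18

Setup A: H = 70²/(1.8×0.031) + 70 ≈ 87883.6 mm; DoF = Df − Dn = 7670.6 − 6539.5 ≈ 1131.1 mm.
Setup B: H = 70²/(4×0.013) + 70 ≈ 94300.8 mm; DoF = Df − Dn = 19837.9 − 13977.7 ≈ 5860.2 mm.
Ratio = 5860.2 / 1131.1 ≈ 5.18.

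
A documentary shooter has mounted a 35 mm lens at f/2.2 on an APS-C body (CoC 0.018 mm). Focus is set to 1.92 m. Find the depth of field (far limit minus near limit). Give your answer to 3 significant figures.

235 mm

Hyperfocal distance H = f²/(N·c) + f = 35²/(2.2 × 0.018) + 35 = 1225/0.0396 + 35 ≈ 30969.3 mm ≈ 30.97 m.
Near limit Dn = s·(H − f)/(H + s − 2f) = 1920 × (30969.3 − 35) / (30969.3 + 1920 − 2 × 35) = 1920 × 30934.3 / 32819.3 ≈ 1809.72 mm.
Far limit Df = s·(H − f)/(H − s) = 1920 × (30969.3 − 35) / (30969.3 − 1920) = 1920 × 30934.3 / 29049.3 ≈ 2044.59 mm.
Depth of field = Df − Dn = 2044.59 − 1809.72 ≈ 234.87 mm.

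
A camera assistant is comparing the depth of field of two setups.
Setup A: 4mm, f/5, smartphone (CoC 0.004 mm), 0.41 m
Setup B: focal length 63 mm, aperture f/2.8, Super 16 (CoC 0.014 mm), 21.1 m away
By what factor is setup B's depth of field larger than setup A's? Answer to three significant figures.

16.3

Setup A: H = 4²/(5×0.004) + 4 ≈ 804.0 mm; DoF = Df − Dn = 832.49 − 271.97 ≈ 560.52 mm.
Setup B: H = 63²/(2.8×0.014) + 63 ≈ 101313.0 mm; DoF = Df − Dn = 26633.8 − 17470.2 ≈ 9163.6 mm.
Ratio = 9163.6 / 560.52 ≈ 16.3.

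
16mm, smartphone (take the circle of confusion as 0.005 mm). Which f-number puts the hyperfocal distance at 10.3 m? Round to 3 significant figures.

Rearrange H = f²/(N·c) + f for N: N = f² / ((H − f)·c).
N = 16² / ((10300 − 16) × 0.005) = 256 / 51.42 ≈ 4.98.

f/4.98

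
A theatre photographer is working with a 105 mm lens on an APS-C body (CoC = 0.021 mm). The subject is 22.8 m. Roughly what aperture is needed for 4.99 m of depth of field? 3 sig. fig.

f/2.50

Write h = H − f = f²/(N·c). The thin-lens limits are Dn = s·h/(h + (s−f)) and Df = s·h/(h − (s−f)), so DoF = Df − Dn = 2·s·(s−f)·h / (h² − (s−f)²).
That is a quadratic in h: DoF·h² − 2·s·(s−f)·h − DoF·(s−f)² = 0 ⇒ h = (s−f)·(s + √(s² + DoF²)) / DoF = 22695 × (22800 + √(22800² + 4990²)) / 4990 = 22695 × (22800 + 23339.7) / 4990 ≈ 209848 mm.
Then N = f²/(c·h) = 105² / (0.021 × 209848) = 11025 / 4406.8 ≈ 2.50.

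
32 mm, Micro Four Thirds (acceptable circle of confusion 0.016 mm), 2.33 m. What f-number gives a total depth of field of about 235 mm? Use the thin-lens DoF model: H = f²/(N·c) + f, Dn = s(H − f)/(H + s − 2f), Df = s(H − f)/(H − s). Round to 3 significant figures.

Write h = H − f = f²/(N·c). The thin-lens limits are Dn = s·h/(h + (s−f)) and Df = s·h/(h − (s−f)), so DoF = Df − Dn = 2·s·(s−f)·h / (h² − (s−f)²).
That is a quadratic in h: DoF·h² − 2·s·(s−f)·h − DoF·(s−f)² = 0 ⇒ h = (s−f)·(s + √(s² + DoF²)) / DoF = 2298 × (2330 + √(2330² + 235²)) / 235 = 2298 × (2330 + 2341.82) / 235 ≈ 45684 mm.
Then N = f²/(c·h) = 32² / (0.016 × 45684) = 1024 / 730.95 ≈ 1.40.

f/1.40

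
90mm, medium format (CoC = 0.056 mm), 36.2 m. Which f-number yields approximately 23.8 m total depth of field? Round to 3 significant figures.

f/1.20

Write h = H − f = f²/(N·c). The thin-lens limits are Dn = s·h/(h + (s−f)) and Df = s·h/(h − (s−f)), so DoF = Df − Dn = 2·s·(s−f)·h / (h² − (s−f)²).
That is a quadratic in h: DoF·h² − 2·s·(s−f)·h − DoF·(s−f)² = 0 ⇒ h = (s−f)·(s + √(s² + DoF²)) / DoF = 36110 × (36200 + √(36200² + 23800²)) / 23800 = 36110 × (36200 + 43323.0) / 23800 ≈ 120654 mm.
Then N = f²/(c·h) = 90² / (0.056 × 120654) = 8100 / 6756.6 ≈ 1.20.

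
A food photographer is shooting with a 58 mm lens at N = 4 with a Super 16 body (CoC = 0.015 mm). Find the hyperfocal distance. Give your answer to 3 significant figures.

Hyperfocal distance H = f²/(N·c) + f = 58²/(4 × 0.015) + 58 = 3364/0.06 + 58 ≈ 56124.7 mm ≈ 56.1 m.

56.1 m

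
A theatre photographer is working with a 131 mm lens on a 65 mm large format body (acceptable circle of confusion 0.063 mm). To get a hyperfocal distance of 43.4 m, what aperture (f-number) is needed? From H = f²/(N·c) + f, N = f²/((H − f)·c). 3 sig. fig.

f/6.30

Rearrange H = f²/(N·c) + f for N: N = f² / ((H − f)·c).
N = 131² / ((43400 − 131) × 0.063) = 17161 / 2726 ≈ 6.30.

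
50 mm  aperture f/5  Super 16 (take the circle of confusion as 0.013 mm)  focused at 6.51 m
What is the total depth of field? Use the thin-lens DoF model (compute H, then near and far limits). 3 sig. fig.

Hyperfocal distance H = f²/(N·c) + f = 50²/(5 × 0.013) + 50 = 2500/0.065 + 50 ≈ 38511.5 mm ≈ 38.51 m.
Near limit Dn = s·(H − f)/(H + s − 2f) = 6510 × (38511.5 − 50) / (38511.5 + 6510 − 2 × 50) = 6510 × 38461.5 / 44921.5 ≈ 5573.8 mm.
Far limit Df = s·(H − f)/(H − s) = 6510 × (38511.5 − 50) / (38511.5 − 6510) = 6510 × 38461.5 / 32001.5 ≈ 7824.1 mm.
Depth of field = Df − Dn = 7824.1 − 5573.8 ≈ 2250.3 mm ≈ 2.25 m.

2.25 m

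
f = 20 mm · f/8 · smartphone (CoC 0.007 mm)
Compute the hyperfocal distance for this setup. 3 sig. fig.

Hyperfocal distance H = f²/(N·c) + f = 20²/(8 × 0.007) + 20 = 400/0.056 + 20 ≈ 7162.9 mm ≈ 7.16 m.

7.16 m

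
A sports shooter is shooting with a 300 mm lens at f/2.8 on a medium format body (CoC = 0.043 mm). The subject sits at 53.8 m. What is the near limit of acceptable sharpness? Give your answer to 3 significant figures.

50.2 m

Hyperfocal distance H = f²/(N·c) + f = 300²/(2.8 × 0.043) + 300 = 90000/0.1204 + 300 ≈ 747808.3 mm ≈ 747.8 m.
Near limit Dn = s·(H − f)/(H + s − 2f) = 53800 × (747808.3 − 300) / (747808.3 + 53800 − 2 × 300) = 53800 × 747508.3 / 801008.3 ≈ 50207 mm ≈ 50.2 m.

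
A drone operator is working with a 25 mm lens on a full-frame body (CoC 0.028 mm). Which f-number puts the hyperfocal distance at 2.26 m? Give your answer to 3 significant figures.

Rearrange H = f²/(N·c) + f for N: N = f² / ((H − f)·c).
N = 25² / ((2260 − 25) × 0.028) = 625 / 62.58 ≈ 9.99.

f/9.99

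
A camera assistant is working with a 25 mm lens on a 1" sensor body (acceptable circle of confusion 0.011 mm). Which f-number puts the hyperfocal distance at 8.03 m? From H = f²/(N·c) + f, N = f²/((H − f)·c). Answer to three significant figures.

f/7.10

Rearrange H = f²/(N·c) + f for N: N = f² / ((H − f)·c).
N = 25² / ((8030 − 25) × 0.011) = 625 / 88.05 ≈ 7.10.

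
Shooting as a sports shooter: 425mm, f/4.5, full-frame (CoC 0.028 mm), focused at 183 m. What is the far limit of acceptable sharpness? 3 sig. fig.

210 m

Hyperfocal distance H = f²/(N·c) + f = 425²/(4.5 × 0.028) + 425 = 180625/0.126 + 425 ≈ 1433956.7 mm ≈ 1434 m.
Far limit Df = s·(H − f)/(H − s) = 183000 × (1433956.7 − 425) / (1433956.7 − 183000) = 183000 × 1433531.7 / 1250956.7 ≈ 209709 mm ≈ 210 m.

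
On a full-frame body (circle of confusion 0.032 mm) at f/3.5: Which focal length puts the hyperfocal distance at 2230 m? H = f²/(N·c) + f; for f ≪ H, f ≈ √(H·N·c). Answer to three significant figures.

From H = f²/(N·c) + f, with f ≪ H: f ≈ √(H·N·c) = √(2230000 × 3.5 × 0.032) = √249760 ≈ 499.8 mm.
The +f correction barely moves this — solving exactly, f² + N·c·f − N·c·H = 0 ⇒ f = (−N·c + √((N·c)² + 4·N·c·H))/2 = (−0.112 + √999040)/2 ≈ 499.70 mm, so f ≈ 500 mm.

500 mm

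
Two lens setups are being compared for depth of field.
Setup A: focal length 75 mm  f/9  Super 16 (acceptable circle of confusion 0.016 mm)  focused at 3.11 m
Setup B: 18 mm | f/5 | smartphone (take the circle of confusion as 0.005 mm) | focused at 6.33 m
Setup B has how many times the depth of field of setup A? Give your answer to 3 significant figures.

Setup A: H = 75²/(9×0.016) + 75 ≈ 39137.5 mm; DoF = Df − Dn = 3371.99 − 2885.79 ≈ 486.20 mm.
Setup B: H = 18²/(5×0.005) + 18 ≈ 12978.0 mm; DoF = Df − Dn = 12340.1 − 4256.8 ≈ 8083.3 mm.
Ratio = 8083.3 / 486.20 ≈ 16.6.

16.6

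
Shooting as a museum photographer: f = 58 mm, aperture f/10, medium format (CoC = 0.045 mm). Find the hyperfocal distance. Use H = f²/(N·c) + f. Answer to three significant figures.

Hyperfocal distance H = f²/(N·c) + f = 58²/(10 × 0.045) + 58 = 3364/0.45 + 58 ≈ 7533.6 mm ≈ 7.53 m.

7.53 m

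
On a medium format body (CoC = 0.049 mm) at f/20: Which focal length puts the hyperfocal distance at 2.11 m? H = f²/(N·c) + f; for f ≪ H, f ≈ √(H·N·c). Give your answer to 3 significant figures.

From H = f²/(N·c) + f, with f ≪ H: f ≈ √(H·N·c) = √(2110 × 20 × 0.049) = √2067.8 ≈ 45.47 mm.
Exact: f² + N·c·f − N·c·H = 0 ⇒ f = (−N·c + √((N·c)² + 4·N·c·H))/2 = (−0.98 + √8272.2)/2 ≈ 44.986 mm ≈ 45.0 mm.

45.0 mm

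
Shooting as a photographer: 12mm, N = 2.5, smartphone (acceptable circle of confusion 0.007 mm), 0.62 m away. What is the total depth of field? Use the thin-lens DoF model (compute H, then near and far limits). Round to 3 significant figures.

92.1 mm

Hyperfocal distance H = f²/(N·c) + f = 12²/(2.5 × 0.007) + 12 = 144/0.0175 + 12 ≈ 8240.6 mm ≈ 8.241 m.
Near limit Dn = s·(H − f)/(H + s − 2f) = 620 × (8240.6 − 12) / (8240.6 + 620 − 2 × 12) = 620 × 8228.6 / 8836.6 ≈ 577.341 mm.
Far limit Df = s·(H − f)/(H − s) = 620 × (8240.6 − 12) / (8240.6 − 620) = 620 × 8228.6 / 7620.6 ≈ 669.466 mm.
Depth of field = Df − Dn = 669.466 − 577.341 ≈ 92.125 mm.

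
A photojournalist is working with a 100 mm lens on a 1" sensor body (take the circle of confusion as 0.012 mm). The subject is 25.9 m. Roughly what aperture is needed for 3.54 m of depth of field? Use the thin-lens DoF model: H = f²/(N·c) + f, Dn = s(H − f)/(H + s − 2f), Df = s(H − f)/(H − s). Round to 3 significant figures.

Write h = H − f = f²/(N·c). The thin-lens limits are Dn = s·h/(h + (s−f)) and Df = s·h/(h − (s−f)), so DoF = Df − Dn = 2·s·(s−f)·h / (h² − (s−f)²).
That is a quadratic in h: DoF·h² − 2·s·(s−f)·h − DoF·(s−f)² = 0 ⇒ h = (s−f)·(s + √(s² + DoF²)) / DoF = 25800 × (25900 + √(25900² + 3540²)) / 3540 = 25800 × (25900 + 26140.8) / 3540 ≈ 379280 mm.
Then N = f²/(c·h) = 100² / (0.012 × 379280) = 10000 / 4551.4 ≈ 2.20.

f/2.20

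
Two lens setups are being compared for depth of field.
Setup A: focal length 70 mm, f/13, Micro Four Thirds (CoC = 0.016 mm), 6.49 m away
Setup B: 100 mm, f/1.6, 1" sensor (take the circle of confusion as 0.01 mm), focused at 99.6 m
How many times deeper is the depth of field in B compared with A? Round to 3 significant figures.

8.52

Setup A: H = 70²/(13×0.016) + 70 ≈ 23627.7 mm; DoF = Df − Dn = 8921.2 − 5100.1 ≈ 3821.1 mm.
Setup B: H = 100²/(1.6×0.01) + 100 ≈ 625100.0 mm; DoF = Df − Dn = 118459 − 85921 ≈ 32538 mm.
Ratio = 32538 / 3821.1 ≈ 8.52.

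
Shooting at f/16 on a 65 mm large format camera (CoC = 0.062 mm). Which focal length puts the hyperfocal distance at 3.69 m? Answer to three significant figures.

From H = f²/(N·c) + f, with f ≪ H: f ≈ √(H·N·c) = √(3690 × 16 × 0.062) = √3660.5 ≈ 60.50 mm.
Exact: f² + N·c·f − N·c·H = 0 ⇒ f = (−N·c + √((N·c)² + 4·N·c·H))/2 = (−0.992 + √14643)/2 ≈ 60.008 mm ≈ 60.0 mm.

60.0 mm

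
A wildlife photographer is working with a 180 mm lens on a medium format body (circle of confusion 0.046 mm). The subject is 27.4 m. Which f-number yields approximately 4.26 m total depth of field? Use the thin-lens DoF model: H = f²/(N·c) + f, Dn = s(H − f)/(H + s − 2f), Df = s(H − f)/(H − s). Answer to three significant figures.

f/2.00

Write h = H − f = f²/(N·c). The thin-lens limits are Dn = s·h/(h + (s−f)) and Df = s·h/(h − (s−f)), so DoF = Df − Dn = 2·s·(s−f)·h / (h² − (s−f)²).
That is a quadratic in h: DoF·h² − 2·s·(s−f)·h − DoF·(s−f)² = 0 ⇒ h = (s−f)·(s + √(s² + DoF²)) / DoF = 27220 × (27400 + √(27400² + 4260²)) / 4260 = 27220 × (27400 + 27729.2) / 4260 ≈ 352257 mm.
Then N = f²/(c·h) = 180² / (0.046 × 352257) = 32400 / 16204 ≈ 2.00.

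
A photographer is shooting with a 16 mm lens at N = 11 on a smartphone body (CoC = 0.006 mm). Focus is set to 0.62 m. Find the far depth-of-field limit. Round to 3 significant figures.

0.734 m

Hyperfocal distance H = f²/(N·c) + f = 16²/(11 × 0.006) + 16 = 256/0.066 + 16 ≈ 3894.8 mm ≈ 3.895 m.
Far limit Df = s·(H − f)/(H − s) = 620 × (3894.8 − 16) / (3894.8 − 620) = 620 × 3878.8 / 3274.8 ≈ 734.35 mm ≈ 0.734 m.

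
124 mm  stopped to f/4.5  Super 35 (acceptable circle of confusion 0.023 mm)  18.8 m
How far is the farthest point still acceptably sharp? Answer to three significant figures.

Hyperfocal distance H = f²/(N·c) + f = 124²/(4.5 × 0.023) + 124 = 15376/0.1035 + 124 ≈ 148684.4 mm ≈ 148.7 m.
Far limit Df = s·(H − f)/(H − s) = 18800 × (148684.4 − 124) / (148684.4 − 18800) = 18800 × 148560.4 / 129884.4 ≈ 21503 mm ≈ 21.5 m.

21.5 m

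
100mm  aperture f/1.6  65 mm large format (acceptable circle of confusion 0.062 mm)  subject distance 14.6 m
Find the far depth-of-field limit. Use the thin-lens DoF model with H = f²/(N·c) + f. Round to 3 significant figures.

17.1 m

Hyperfocal distance H = f²/(N·c) + f = 100²/(1.6 × 0.062) + 100 = 10000/0.0992 + 100 ≈ 100906.5 mm ≈ 100.9 m.
Far limit Df = s·(H − f)/(H − s) = 14600 × (100906.5 − 100) / (100906.5 − 14600) = 14600 × 100806.5 / 86306.5 ≈ 17053 mm ≈ 17.1 m.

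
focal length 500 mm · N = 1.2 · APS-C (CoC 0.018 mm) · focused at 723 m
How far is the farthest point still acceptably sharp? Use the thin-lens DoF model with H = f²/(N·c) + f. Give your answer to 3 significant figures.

Hyperfocal distance H = f²/(N·c) + f = 500²/(1.2 × 0.018) + 500 = 250000/0.0216 + 500 ≈ 11574574.1 mm ≈ 11575 m.
Far limit Df = s·(H − f)/(H − s) = 723000 × (11574574.1 − 500) / (11574574.1 − 723000) = 723000 × 11574074.1 / 10851574.1 ≈ 771137 mm ≈ 771 m.

771 m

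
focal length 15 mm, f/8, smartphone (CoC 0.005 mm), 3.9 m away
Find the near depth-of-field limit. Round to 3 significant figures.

Hyperfocal distance H = f²/(N·c) + f = 15²/(8 × 0.005) + 15 = 225/0.04 + 15 ≈ 5640.0 mm ≈ 5.640 m.
Near limit Dn = s·(H − f)/(H + s − 2f) = 3900 × (5640.0 − 15) / (5640.0 + 3900 − 2 × 15) = 3900 × 5625.0 / 9510.0 ≈ 2306.8 mm ≈ 2.31 m.

2.31 m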